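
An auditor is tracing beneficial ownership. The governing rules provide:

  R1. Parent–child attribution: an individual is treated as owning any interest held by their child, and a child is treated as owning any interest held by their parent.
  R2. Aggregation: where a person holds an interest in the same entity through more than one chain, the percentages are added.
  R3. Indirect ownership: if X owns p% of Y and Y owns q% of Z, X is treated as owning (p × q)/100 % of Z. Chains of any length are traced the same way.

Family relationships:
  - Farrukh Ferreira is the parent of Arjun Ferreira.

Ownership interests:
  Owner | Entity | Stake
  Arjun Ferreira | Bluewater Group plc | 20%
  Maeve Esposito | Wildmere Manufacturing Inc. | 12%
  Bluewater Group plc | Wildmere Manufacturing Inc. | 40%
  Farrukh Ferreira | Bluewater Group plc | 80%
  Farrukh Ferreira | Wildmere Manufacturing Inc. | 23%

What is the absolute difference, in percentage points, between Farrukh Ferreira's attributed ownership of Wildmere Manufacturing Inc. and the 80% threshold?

By parent–child attribution (R1), Farrukh Ferreira is treated as also owning Arjun Ferreira's interest in Bluewater Group plc, giving 80% + 20% = 100%.
Chain via Bluewater Group plc (R3): 100% × 40% = 40% of Wildmere Manufacturing Inc.
Direct interest in Wildmere Manufacturing Inc: 23%.
Aggregating (R2): 40% + 23% = 63%.
63% falls short of the 80% threshold by 17 percentage points.

17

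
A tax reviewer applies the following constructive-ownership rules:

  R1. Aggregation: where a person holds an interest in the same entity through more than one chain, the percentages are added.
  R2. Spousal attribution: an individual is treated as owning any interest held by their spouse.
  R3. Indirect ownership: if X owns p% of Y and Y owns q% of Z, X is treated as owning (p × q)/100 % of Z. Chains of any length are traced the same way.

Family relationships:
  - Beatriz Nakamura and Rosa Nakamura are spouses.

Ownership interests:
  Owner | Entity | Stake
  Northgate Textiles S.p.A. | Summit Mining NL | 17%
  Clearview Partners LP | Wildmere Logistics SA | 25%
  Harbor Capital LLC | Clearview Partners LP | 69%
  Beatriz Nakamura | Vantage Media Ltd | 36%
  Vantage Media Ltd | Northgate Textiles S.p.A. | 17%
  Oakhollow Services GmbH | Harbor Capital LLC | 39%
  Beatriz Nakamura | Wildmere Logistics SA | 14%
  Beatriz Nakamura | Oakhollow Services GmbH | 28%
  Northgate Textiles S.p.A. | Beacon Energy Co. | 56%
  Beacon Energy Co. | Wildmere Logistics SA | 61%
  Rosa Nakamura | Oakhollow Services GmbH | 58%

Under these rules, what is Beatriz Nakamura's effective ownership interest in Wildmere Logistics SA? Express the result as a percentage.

21.876242%

By spousal attribution (R2), Beatriz Nakamura is treated as also owning Rosa Nakamura's interest in Oakhollow Services GmbH, giving 28% + 58% = 86%.
Chain via Vantage Media Ltd → Northgate Textiles S.p.A. → Beacon Energy Co. (R3): 36% × 17% × 56% × 61% = 2.090592% of Wildmere Logistics SA.
Chain via Oakhollow Services GmbH → Harbor Capital LLC → Clearview Partners LP (R3): 86% × 39% × 69% × 25% = 5.78565% of Wildmere Logistics SA.
Direct interest in Wildmere Logistics SA: 14%.
Aggregating (R1): 2.090592% + 5.78565% + 14% = 21.876242%.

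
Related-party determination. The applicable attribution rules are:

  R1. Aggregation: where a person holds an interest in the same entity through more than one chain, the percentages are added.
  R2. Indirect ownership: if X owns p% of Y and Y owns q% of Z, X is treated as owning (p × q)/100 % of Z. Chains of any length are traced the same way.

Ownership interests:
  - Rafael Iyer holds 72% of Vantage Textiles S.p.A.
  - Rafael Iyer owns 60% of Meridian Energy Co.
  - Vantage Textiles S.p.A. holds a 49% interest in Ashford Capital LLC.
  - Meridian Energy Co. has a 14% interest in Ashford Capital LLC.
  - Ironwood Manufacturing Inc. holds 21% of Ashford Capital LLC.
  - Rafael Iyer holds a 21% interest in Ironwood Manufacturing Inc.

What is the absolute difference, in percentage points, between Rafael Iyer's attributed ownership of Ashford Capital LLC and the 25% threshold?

23.09

Chain via Ironwood Manufacturing Inc. (R2): 21% × 21% = 4.41% of Ashford Capital LLC.
Chain via Vantage Textiles S.p.A. (R2): 72% × 49% = 35.28% of Ashford Capital LLC.
Chain via Meridian Energy Co. (R2): 60% × 14% = 8.4% of Ashford Capital LLC.
Aggregating (R1): 4.41% + 35.28% + 8.4% = 48.09%.
48.09% exceeds the 25% threshold by 23.09 percentage points.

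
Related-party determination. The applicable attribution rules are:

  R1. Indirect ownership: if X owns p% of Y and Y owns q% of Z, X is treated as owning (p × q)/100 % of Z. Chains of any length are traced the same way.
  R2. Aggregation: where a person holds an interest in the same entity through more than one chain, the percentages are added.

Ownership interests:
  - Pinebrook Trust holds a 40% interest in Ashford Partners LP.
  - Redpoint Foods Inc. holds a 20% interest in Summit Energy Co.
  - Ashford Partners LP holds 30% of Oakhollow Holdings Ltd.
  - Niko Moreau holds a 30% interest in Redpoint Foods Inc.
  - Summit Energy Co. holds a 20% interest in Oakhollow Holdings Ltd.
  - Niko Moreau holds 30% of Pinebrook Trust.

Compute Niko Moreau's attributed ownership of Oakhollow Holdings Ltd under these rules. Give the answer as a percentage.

Chain via Pinebrook Trust → Ashford Partners LP (R1): 30% × 40% × 30% = 3.6% of Oakhollow Holdings Ltd.
Chain via Redpoint Foods Inc. → Summit Energy Co. (R1): 30% × 20% × 20% = 1.2% of Oakhollow Holdings Ltd.
Aggregating (R2): 3.6% + 1.2% = 4.8%.

4.8%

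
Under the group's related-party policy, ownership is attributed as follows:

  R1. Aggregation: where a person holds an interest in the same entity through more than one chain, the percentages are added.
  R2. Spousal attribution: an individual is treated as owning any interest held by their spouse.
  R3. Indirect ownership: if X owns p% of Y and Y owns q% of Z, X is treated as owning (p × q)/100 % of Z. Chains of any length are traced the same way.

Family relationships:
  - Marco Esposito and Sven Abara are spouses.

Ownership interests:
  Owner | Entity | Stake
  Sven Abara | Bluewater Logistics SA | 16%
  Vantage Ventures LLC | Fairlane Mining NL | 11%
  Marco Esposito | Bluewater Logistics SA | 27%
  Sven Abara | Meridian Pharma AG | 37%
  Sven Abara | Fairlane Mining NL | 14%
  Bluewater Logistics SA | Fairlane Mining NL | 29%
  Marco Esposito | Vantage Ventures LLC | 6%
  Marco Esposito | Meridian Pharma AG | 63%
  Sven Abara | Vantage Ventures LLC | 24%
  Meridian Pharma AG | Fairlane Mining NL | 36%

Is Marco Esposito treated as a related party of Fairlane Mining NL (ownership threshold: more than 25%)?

Yes

By spousal attribution (R2), Marco Esposito is treated as also owning Sven Abara's interest in Bluewater Logistics SA, giving 27% + 16% = 43%.
By spousal attribution (R2), Marco Esposito is treated as also owning Sven Abara's interest in Vantage Ventures LLC, giving 6% + 24% = 30%.
By spousal attribution (R2), Marco Esposito is treated as also owning Sven Abara's interest in Meridian Pharma AG, giving 63% + 37% = 100%.
By spousal attribution (R2), Marco Esposito is treated as owning Sven Abara's 14% interest in Fairlane Mining NL.
Chain via Bluewater Logistics SA (R3): 43% × 29% = 12.47% of Fairlane Mining NL.
Chain via Vantage Ventures LLC (R3): 30% × 11% = 3.3% of Fairlane Mining NL.
Chain via Meridian Pharma AG (R3): 100% × 36% = 36% of Fairlane Mining NL.
Direct interest in Fairlane Mining NL: 14%.
Aggregating (R1): 12.47% + 3.3% + 36% + 14% = 65.77%.
65.77% exceeds the 25% threshold, so Marco is a related party to Fairlane Mining NL.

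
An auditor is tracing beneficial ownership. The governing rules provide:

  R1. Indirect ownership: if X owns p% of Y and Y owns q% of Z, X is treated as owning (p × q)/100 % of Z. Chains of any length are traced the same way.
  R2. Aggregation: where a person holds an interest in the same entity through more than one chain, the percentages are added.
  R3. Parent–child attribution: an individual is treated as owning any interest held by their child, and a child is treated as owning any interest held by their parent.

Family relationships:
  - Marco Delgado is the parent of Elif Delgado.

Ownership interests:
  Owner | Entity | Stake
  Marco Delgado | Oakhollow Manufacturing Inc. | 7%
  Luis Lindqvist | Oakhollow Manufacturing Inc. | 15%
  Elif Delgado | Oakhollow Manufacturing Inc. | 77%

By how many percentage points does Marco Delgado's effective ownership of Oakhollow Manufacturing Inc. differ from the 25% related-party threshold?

By parent–child attribution (R3), Marco Delgado is treated as also owning Elif Delgado's interest in Oakhollow Manufacturing Inc, giving 7% + 77% = 84%.
Direct interest in Oakhollow Manufacturing Inc: 84%.
84% exceeds the 25% threshold by 59 percentage points.

59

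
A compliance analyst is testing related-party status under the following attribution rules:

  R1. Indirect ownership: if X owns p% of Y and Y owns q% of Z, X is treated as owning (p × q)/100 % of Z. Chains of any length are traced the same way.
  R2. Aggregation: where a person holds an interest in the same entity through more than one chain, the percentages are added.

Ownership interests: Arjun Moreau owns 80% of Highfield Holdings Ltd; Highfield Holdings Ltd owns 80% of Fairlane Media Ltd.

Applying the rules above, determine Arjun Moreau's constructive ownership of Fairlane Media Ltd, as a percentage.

64%

Chain via Highfield Holdings Ltd (R1): 80% × 80% = 64% of Fairlane Media Ltd.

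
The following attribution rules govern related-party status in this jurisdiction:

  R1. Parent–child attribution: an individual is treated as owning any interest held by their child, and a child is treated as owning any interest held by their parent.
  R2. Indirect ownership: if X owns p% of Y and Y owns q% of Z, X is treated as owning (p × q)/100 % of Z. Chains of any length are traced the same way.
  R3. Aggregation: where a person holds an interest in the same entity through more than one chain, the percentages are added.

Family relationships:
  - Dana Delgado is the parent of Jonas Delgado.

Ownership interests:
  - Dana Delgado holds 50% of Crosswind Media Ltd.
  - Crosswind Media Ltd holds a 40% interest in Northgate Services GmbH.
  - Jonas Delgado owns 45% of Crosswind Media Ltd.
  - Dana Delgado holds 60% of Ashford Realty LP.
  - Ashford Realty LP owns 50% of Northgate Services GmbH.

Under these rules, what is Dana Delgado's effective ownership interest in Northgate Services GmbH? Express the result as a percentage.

By parent–child attribution (R1), Dana Delgado is treated as also owning Jonas Delgado's interest in Crosswind Media Ltd, giving 50% + 45% = 95%.
Chain via Ashford Realty LP (R2): 60% × 50% = 30% of Northgate Services GmbH.
Chain via Crosswind Media Ltd (R2): 95% × 40% = 38% of Northgate Services GmbH.
Aggregating (R3): 30% + 38% = 68%.

68%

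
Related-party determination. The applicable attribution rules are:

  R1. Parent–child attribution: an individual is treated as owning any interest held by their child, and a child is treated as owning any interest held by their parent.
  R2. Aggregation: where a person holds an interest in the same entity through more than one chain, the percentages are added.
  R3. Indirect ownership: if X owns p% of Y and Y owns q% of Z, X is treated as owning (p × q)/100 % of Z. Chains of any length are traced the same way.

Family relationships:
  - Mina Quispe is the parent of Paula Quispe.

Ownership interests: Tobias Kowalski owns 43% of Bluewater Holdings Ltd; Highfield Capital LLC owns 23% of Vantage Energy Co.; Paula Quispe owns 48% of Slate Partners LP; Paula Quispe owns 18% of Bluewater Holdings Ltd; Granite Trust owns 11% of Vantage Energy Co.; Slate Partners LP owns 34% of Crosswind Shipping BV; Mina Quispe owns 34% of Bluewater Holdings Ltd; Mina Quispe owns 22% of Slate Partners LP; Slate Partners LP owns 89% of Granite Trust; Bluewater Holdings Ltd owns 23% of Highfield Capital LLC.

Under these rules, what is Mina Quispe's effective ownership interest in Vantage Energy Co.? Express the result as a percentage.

9.6038%

By parent–child attribution (R1), Mina Quispe is treated as also owning Paula Quispe's interest in Slate Partners LP, giving 22% + 48% = 70%.
By parent–child attribution (R1), Mina Quispe is treated as also owning Paula Quispe's interest in Bluewater Holdings Ltd, giving 34% + 18% = 52%.
Chain via Slate Partners LP → Granite Trust (R3): 70% × 89% × 11% = 6.853% of Vantage Energy Co.
Chain via Bluewater Holdings Ltd → Highfield Capital LLC (R3): 52% × 23% × 23% = 2.7508% of Vantage Energy Co.
Aggregating (R2): 6.853% + 2.7508% = 9.6038%.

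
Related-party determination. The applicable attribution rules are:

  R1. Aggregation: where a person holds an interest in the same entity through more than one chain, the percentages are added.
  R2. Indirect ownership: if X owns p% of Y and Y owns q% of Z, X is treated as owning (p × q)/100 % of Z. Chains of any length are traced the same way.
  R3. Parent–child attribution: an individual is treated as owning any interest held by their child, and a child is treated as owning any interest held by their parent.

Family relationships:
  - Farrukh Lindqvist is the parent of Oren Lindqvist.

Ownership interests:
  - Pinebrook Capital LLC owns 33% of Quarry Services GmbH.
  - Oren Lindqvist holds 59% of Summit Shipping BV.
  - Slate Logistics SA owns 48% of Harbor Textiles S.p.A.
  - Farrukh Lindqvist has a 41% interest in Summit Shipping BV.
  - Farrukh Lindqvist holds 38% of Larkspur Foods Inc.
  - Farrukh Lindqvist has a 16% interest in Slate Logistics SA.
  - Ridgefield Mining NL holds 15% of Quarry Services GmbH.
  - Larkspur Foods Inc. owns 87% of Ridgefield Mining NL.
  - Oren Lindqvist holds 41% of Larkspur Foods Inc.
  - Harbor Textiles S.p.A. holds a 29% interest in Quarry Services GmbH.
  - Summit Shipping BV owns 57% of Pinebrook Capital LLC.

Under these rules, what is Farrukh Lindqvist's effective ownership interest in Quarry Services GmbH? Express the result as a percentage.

31.3467%

By parent–child attribution (R3), Farrukh Lindqvist is treated as also owning Oren Lindqvist's interest in Summit Shipping BV, giving 41% + 59% = 100%.
By parent–child attribution (R3), Farrukh Lindqvist is treated as also owning Oren Lindqvist's interest in Larkspur Foods Inc, giving 38% + 41% = 79%.
Chain via Slate Logistics SA → Harbor Textiles S.p.A. (R2): 16% × 48% × 29% = 2.2272% of Quarry Services GmbH.
Chain via Summit Shipping BV → Pinebrook Capital LLC (R2): 100% × 57% × 33% = 18.81% of Quarry Services GmbH.
Chain via Larkspur Foods Inc. → Ridgefield Mining NL (R2): 79% × 87% × 15% = 10.3095% of Quarry Services GmbH.
Aggregating (R1): 2.2272% + 18.81% + 10.3095% = 31.3467%.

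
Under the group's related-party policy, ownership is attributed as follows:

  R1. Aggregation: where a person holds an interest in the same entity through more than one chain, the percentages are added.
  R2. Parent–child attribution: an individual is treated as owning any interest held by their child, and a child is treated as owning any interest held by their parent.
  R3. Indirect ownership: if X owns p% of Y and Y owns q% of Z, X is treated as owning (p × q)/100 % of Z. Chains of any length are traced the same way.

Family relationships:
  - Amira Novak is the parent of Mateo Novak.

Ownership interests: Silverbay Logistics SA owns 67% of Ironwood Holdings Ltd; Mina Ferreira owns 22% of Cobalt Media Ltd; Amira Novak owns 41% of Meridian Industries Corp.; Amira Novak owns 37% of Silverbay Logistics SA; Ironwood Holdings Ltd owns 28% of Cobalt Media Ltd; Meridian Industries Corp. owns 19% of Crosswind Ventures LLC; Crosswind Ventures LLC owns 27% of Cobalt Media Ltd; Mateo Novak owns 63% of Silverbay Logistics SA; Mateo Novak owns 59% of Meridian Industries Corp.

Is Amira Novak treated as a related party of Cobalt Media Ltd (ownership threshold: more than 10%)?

By parent–child attribution (R2), Amira Novak is treated as also owning Mateo Novak's interest in Silverbay Logistics SA, giving 37% + 63% = 100%.
By parent–child attribution (R2), Amira Novak is treated as also owning Mateo Novak's interest in Meridian Industries Corp, giving 41% + 59% = 100%.
Chain via Silverbay Logistics SA → Ironwood Holdings Ltd (R3): 100% × 67% × 28% = 18.76% of Cobalt Media Ltd.
Chain via Meridian Industries Corp. → Crosswind Ventures LLC (R3): 100% × 19% × 27% = 5.13% of Cobalt Media Ltd.
Aggregating (R1): 18.76% + 5.13% = 23.89%.
23.89% exceeds the 10% threshold, so Amira is a related party to Cobalt Media Ltd.

Yes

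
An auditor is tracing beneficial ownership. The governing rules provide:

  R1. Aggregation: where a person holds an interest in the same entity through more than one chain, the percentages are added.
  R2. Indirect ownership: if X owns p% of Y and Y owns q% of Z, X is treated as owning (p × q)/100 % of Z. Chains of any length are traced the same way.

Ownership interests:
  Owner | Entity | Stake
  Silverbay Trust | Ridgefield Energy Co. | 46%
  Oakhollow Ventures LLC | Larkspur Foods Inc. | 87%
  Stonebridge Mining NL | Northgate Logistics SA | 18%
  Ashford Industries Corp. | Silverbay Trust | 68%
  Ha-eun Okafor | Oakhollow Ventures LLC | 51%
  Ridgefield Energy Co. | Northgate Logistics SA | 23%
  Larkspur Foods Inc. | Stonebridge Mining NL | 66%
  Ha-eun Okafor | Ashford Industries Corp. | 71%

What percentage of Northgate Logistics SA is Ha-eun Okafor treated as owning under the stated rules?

10.37918%

Chain via Ashford Industries Corp. → Silverbay Trust → Ridgefield Energy Co. (R2): 71% × 68% × 46% × 23% = 5.108024% of Northgate Logistics SA.
Chain via Oakhollow Ventures LLC → Larkspur Foods Inc. → Stonebridge Mining NL (R2): 51% × 87% × 66% × 18% = 5.271156% of Northgate Logistics SA.
Aggregating (R1): 5.108024% + 5.271156% = 10.37918%.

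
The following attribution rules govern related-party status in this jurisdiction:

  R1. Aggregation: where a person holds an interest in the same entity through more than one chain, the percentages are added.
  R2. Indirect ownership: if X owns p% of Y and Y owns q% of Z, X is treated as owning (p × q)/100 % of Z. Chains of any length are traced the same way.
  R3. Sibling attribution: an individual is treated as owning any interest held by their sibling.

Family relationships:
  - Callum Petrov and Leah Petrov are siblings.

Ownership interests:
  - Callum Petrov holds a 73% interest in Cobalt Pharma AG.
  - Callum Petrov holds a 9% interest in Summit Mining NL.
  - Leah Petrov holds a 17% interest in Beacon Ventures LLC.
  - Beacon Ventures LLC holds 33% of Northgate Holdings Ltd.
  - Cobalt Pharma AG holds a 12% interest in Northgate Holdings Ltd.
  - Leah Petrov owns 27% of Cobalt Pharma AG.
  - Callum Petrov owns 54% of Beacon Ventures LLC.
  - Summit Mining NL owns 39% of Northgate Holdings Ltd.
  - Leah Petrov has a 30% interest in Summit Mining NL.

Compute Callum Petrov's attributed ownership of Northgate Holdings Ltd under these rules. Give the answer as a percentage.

50.64%

By sibling attribution (R3), Callum Petrov is treated as also owning Leah Petrov's interest in Cobalt Pharma AG, giving 73% + 27% = 100%.
By sibling attribution (R3), Callum Petrov is treated as also owning Leah Petrov's interest in Summit Mining NL, giving 9% + 30% = 39%.
By sibling attribution (R3), Callum Petrov is treated as also owning Leah Petrov's interest in Beacon Ventures LLC, giving 54% + 17% = 71%.
Chain via Cobalt Pharma AG (R2): 100% × 12% = 12% of Northgate Holdings Ltd.
Chain via Summit Mining NL (R2): 39% × 39% = 15.21% of Northgate Holdings Ltd.
Chain via Beacon Ventures LLC (R2): 71% × 33% = 23.43% of Northgate Holdings Ltd.
Aggregating (R1): 12% + 15.21% + 23.43% = 50.64%.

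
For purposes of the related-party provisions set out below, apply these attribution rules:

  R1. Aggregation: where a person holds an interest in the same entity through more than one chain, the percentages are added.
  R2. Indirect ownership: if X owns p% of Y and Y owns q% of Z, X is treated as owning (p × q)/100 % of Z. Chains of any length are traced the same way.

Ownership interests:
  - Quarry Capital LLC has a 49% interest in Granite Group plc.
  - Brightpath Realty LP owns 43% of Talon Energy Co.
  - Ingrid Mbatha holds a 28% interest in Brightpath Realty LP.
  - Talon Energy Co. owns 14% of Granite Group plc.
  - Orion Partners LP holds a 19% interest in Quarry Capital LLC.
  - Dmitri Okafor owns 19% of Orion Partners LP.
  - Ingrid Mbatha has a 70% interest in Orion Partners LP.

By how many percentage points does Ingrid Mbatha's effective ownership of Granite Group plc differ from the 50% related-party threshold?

Chain via Brightpath Realty LP → Talon Energy Co. (R2): 28% × 43% × 14% = 1.6856% of Granite Group plc.
Chain via Orion Partners LP → Quarry Capital LLC (R2): 70% × 19% × 49% = 6.517% of Granite Group plc.
Aggregating (R1): 1.6856% + 6.517% = 8.2026%.
8.2026% falls short of the 50% threshold by 41.7974 percentage points.

41.7974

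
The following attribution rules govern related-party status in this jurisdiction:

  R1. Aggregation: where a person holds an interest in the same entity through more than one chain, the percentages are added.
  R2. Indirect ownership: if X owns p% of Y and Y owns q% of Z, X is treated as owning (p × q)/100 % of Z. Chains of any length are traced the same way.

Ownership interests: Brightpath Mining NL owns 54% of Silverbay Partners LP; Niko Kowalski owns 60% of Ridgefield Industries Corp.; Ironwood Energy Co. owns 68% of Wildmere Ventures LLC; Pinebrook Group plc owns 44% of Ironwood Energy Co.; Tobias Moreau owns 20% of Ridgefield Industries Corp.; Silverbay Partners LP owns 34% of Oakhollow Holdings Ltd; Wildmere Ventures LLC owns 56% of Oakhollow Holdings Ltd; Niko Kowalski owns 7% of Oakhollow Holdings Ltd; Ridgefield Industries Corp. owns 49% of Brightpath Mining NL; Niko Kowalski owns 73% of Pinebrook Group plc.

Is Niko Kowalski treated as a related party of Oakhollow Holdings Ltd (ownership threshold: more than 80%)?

No

Chain via Ridgefield Industries Corp. → Brightpath Mining NL → Silverbay Partners LP (R2): 60% × 49% × 54% × 34% = 5.39784% of Oakhollow Holdings Ltd.
Chain via Pinebrook Group plc → Ironwood Energy Co. → Wildmere Ventures LLC (R2): 73% × 44% × 68% × 56% = 12.231296% of Oakhollow Holdings Ltd.
Direct interest in Oakhollow Holdings Ltd: 7%.
Aggregating (R1): 5.39784% + 12.231296% + 7% = 24.629136%.
24.629136% does not exceed the 80% threshold, so Niko is not a related party to Oakhollow Holdings Ltd.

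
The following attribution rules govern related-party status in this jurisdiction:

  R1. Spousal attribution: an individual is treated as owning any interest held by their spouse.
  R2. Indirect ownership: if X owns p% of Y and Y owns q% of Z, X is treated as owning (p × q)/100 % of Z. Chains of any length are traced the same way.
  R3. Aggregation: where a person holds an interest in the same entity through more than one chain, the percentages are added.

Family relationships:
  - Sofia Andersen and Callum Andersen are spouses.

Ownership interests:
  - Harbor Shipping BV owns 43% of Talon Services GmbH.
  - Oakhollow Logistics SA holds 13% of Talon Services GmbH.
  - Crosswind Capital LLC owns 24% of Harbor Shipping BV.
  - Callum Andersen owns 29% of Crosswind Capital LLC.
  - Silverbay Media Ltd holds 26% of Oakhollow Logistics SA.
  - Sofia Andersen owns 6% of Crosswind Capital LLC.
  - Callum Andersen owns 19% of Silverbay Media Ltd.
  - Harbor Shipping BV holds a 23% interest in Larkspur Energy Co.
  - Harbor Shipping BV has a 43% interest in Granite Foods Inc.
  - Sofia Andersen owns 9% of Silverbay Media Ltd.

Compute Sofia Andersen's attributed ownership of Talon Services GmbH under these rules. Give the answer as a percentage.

By spousal attribution (R1), Sofia Andersen is treated as also owning Callum Andersen's interest in Crosswind Capital LLC, giving 6% + 29% = 35%.
By spousal attribution (R1), Sofia Andersen is treated as also owning Callum Andersen's interest in Silverbay Media Ltd, giving 9% + 19% = 28%.
Chain via Crosswind Capital LLC → Harbor Shipping BV (R2): 35% × 24% × 43% = 3.612% of Talon Services GmbH.
Chain via Silverbay Media Ltd → Oakhollow Logistics SA (R2): 28% × 26% × 13% = 0.9464% of Talon Services GmbH.
Aggregating (R3): 3.612% + 0.9464% = 4.5584%.

4.5584%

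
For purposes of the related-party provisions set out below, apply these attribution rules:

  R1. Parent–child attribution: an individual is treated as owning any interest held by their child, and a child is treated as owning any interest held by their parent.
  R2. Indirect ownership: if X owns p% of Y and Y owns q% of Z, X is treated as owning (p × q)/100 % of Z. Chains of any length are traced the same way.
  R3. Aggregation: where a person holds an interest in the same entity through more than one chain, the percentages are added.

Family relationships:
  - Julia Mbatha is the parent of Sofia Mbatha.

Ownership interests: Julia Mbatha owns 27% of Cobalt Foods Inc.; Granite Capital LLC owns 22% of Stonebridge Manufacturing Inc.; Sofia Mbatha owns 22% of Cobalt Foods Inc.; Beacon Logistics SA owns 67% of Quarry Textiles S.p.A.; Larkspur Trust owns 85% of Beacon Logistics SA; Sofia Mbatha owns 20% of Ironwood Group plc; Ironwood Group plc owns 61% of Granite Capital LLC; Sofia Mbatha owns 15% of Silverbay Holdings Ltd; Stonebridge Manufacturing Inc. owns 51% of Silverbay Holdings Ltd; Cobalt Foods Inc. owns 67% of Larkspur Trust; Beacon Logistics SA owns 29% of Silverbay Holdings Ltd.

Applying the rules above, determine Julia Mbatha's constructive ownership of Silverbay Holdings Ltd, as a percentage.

By parent–child attribution (R1), Julia Mbatha is treated as also owning Sofia Mbatha's interest in Cobalt Foods Inc, giving 27% + 22% = 49%.
By parent–child attribution (R1), Julia Mbatha is treated as owning Sofia Mbatha's 20% interest in Ironwood Group plc.
By parent–child attribution (R1), Julia Mbatha is treated as owning Sofia Mbatha's 15% interest in Silverbay Holdings Ltd.
Chain via Cobalt Foods Inc. → Larkspur Trust → Beacon Logistics SA (R2): 49% × 67% × 85% × 29% = 8.092595% of Silverbay Holdings Ltd.
Chain via Ironwood Group plc → Granite Capital LLC → Stonebridge Manufacturing Inc. (R2): 20% × 61% × 22% × 51% = 1.36884% of Silverbay Holdings Ltd.
Direct interest in Silverbay Holdings Ltd: 15%.
Aggregating (R3): 8.092595% + 1.36884% + 15% = 24.461435%.

24.461435%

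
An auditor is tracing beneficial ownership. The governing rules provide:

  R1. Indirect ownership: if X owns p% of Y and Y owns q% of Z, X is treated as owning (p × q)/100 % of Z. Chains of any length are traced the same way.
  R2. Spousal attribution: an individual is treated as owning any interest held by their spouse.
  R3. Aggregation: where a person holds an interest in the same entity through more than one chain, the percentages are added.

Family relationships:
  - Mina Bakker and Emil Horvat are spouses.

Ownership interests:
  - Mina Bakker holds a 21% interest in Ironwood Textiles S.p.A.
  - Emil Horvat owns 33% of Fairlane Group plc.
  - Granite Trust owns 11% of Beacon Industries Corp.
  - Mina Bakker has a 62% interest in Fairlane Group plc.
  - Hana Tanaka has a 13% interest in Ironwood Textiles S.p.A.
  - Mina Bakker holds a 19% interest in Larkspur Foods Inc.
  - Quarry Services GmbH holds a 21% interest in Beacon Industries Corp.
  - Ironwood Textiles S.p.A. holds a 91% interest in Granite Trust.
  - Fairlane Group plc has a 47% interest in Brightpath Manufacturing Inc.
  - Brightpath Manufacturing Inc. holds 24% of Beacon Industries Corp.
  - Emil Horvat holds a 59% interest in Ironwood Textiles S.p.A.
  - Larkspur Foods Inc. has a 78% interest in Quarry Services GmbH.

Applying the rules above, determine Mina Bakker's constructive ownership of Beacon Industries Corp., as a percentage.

By spousal attribution (R2), Mina Bakker is treated as also owning Emil Horvat's interest in Fairlane Group plc, giving 62% + 33% = 95%.
By spousal attribution (R2), Mina Bakker is treated as also owning Emil Horvat's interest in Ironwood Textiles S.p.A, giving 21% + 59% = 80%.
Chain via Fairlane Group plc → Brightpath Manufacturing Inc. (R1): 95% × 47% × 24% = 10.716% of Beacon Industries Corp.
Chain via Larkspur Foods Inc. → Quarry Services GmbH (R1): 19% × 78% × 21% = 3.1122% of Beacon Industries Corp.
Chain via Ironwood Textiles S.p.A. → Granite Trust (R1): 80% × 91% × 11% = 8.008% of Beacon Industries Corp.
Aggregating (R3): 10.716% + 3.1122% + 8.008% = 21.8362%.

21.8362%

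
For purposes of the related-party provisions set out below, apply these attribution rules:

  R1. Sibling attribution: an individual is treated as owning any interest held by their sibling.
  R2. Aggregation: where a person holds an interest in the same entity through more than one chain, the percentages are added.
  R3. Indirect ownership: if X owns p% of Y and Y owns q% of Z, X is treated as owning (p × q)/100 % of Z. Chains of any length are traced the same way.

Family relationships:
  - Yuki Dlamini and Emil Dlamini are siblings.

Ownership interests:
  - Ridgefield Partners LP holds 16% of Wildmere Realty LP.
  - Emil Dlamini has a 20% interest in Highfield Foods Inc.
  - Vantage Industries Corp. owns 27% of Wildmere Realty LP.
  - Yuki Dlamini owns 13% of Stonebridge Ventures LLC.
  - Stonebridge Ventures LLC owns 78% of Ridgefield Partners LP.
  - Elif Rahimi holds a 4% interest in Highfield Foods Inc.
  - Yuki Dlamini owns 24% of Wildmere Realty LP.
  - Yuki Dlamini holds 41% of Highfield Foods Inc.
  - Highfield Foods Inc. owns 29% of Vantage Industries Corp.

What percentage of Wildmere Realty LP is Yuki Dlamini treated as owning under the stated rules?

By sibling attribution (R1), Yuki Dlamini is treated as also owning Emil Dlamini's interest in Highfield Foods Inc, giving 41% + 20% = 61%.
Chain via Stonebridge Ventures LLC → Ridgefield Partners LP (R3): 13% × 78% × 16% = 1.6224% of Wildmere Realty LP.
Chain via Highfield Foods Inc. → Vantage Industries Corp. (R3): 61% × 29% × 27% = 4.7763% of Wildmere Realty LP.
Direct interest in Wildmere Realty LP: 24%.
Aggregating (R2): 1.6224% + 4.7763% + 24% = 30.3987%.

30.3987%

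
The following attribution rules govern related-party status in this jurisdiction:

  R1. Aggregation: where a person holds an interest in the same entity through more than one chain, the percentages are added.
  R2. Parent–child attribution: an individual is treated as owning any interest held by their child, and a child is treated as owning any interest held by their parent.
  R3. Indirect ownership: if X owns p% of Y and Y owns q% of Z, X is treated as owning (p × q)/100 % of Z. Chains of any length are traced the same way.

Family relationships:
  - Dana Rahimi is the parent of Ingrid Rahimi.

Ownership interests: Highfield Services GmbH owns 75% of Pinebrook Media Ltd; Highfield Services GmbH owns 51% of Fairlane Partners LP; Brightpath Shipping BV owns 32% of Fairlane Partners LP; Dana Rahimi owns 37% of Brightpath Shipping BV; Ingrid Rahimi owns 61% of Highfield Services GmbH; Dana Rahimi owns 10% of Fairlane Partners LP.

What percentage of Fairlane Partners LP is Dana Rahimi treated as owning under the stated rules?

By parent–child attribution (R2), Dana Rahimi is treated as owning Ingrid Rahimi's 61% interest in Highfield Services GmbH.
Chain via Brightpath Shipping BV (R3): 37% × 32% = 11.84% of Fairlane Partners LP.
Direct interest in Fairlane Partners LP: 10%.
Chain via Highfield Services GmbH (R3): 61% × 51% = 31.11% of Fairlane Partners LP.
Aggregating (R1): 11.84% + 10% + 31.11% = 52.95%.

52.95%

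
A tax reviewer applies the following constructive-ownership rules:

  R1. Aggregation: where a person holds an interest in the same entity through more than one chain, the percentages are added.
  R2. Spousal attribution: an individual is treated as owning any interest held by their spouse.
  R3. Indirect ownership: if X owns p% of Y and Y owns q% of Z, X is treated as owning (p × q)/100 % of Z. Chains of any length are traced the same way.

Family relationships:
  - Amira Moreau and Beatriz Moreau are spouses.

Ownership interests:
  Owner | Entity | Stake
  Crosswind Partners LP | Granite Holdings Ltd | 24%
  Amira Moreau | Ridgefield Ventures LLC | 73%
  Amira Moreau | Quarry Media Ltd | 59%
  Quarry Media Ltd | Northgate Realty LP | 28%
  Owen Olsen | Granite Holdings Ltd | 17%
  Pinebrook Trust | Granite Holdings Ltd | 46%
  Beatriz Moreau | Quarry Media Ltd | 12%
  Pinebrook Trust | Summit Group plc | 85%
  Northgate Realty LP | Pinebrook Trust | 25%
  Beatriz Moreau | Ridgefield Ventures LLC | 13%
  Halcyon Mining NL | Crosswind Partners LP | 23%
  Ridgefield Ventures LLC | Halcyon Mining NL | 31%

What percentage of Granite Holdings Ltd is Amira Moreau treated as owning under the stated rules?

3.757832%

By spousal attribution (R2), Amira Moreau is treated as also owning Beatriz Moreau's interest in Ridgefield Ventures LLC, giving 73% + 13% = 86%.
By spousal attribution (R2), Amira Moreau is treated as also owning Beatriz Moreau's interest in Quarry Media Ltd, giving 59% + 12% = 71%.
Chain via Ridgefield Ventures LLC → Halcyon Mining NL → Crosswind Partners LP (R3): 86% × 31% × 23% × 24% = 1.471632% of Granite Holdings Ltd.
Chain via Quarry Media Ltd → Northgate Realty LP → Pinebrook Trust (R3): 71% × 28% × 25% × 46% = 2.2862% of Granite Holdings Ltd.
Aggregating (R1): 1.471632% + 2.2862% = 3.757832%.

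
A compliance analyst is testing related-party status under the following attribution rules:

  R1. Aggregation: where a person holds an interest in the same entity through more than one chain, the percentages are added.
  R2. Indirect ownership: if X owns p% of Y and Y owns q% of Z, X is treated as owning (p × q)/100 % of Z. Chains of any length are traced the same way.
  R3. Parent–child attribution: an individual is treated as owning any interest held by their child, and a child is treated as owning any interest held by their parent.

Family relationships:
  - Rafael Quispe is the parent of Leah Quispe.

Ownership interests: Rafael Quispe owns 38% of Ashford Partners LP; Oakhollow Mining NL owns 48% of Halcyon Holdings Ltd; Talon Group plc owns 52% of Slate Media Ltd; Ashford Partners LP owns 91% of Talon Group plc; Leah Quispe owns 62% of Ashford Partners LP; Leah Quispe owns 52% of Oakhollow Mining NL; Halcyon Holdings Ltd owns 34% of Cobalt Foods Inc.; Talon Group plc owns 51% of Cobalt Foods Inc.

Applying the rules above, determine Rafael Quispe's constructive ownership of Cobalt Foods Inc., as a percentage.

54.8964%

By parent–child attribution (R3), Rafael Quispe is treated as also owning Leah Quispe's interest in Ashford Partners LP, giving 38% + 62% = 100%.
By parent–child attribution (R3), Rafael Quispe is treated as owning Leah Quispe's 52% interest in Oakhollow Mining NL.
Chain via Ashford Partners LP → Talon Group plc (R2): 100% × 91% × 51% = 46.41% of Cobalt Foods Inc.
Chain via Oakhollow Mining NL → Halcyon Holdings Ltd (R2): 52% × 48% × 34% = 8.4864% of Cobalt Foods Inc.
Aggregating (R1): 46.41% + 8.4864% = 54.8964%.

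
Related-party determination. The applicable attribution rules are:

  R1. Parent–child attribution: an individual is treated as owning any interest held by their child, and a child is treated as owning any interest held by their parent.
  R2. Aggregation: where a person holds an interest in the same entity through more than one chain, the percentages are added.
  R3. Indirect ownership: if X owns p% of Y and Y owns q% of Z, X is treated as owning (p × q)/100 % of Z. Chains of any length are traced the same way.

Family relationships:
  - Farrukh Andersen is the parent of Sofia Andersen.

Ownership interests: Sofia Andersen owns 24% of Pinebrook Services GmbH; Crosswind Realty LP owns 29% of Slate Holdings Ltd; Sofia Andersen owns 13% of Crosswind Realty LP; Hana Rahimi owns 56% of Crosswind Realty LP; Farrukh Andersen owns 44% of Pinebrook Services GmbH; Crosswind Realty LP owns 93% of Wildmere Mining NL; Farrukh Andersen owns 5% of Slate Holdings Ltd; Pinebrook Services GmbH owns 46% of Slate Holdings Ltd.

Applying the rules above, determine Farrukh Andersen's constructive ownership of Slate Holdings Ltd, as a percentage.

40.05%

By parent–child attribution (R1), Farrukh Andersen is treated as also owning Sofia Andersen's interest in Pinebrook Services GmbH, giving 44% + 24% = 68%.
By parent–child attribution (R1), Farrukh Andersen is treated as owning Sofia Andersen's 13% interest in Crosswind Realty LP.
Chain via Pinebrook Services GmbH (R3): 68% × 46% = 31.28% of Slate Holdings Ltd.
Direct interest in Slate Holdings Ltd: 5%.
Chain via Crosswind Realty LP (R3): 13% × 29% = 3.77% of Slate Holdings Ltd.
Aggregating (R2): 31.28% + 5% + 3.77% = 40.05%.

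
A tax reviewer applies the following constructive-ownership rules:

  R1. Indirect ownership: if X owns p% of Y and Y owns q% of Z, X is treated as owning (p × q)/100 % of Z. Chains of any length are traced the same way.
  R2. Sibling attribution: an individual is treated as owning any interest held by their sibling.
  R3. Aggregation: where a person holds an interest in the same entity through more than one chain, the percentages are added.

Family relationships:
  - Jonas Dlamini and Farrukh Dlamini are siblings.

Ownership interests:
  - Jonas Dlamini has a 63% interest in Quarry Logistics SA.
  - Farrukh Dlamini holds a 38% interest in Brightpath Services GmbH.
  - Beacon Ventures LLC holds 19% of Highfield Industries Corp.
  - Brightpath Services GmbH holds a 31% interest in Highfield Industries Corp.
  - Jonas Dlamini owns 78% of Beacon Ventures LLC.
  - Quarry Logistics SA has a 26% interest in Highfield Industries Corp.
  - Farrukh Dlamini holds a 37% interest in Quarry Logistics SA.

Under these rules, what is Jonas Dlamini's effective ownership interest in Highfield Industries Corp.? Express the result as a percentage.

52.6%

By sibling attribution (R2), Jonas Dlamini is treated as also owning Farrukh Dlamini's interest in Quarry Logistics SA, giving 63% + 37% = 100%.
By sibling attribution (R2), Jonas Dlamini is treated as owning Farrukh Dlamini's 38% interest in Brightpath Services GmbH.
Chain via Beacon Ventures LLC (R1): 78% × 19% = 14.82% of Highfield Industries Corp.
Chain via Quarry Logistics SA (R1): 100% × 26% = 26% of Highfield Industries Corp.
Chain via Brightpath Services GmbH (R1): 38% × 31% = 11.78% of Highfield Industries Corp.
Aggregating (R3): 14.82% + 26% + 11.78% = 52.6%.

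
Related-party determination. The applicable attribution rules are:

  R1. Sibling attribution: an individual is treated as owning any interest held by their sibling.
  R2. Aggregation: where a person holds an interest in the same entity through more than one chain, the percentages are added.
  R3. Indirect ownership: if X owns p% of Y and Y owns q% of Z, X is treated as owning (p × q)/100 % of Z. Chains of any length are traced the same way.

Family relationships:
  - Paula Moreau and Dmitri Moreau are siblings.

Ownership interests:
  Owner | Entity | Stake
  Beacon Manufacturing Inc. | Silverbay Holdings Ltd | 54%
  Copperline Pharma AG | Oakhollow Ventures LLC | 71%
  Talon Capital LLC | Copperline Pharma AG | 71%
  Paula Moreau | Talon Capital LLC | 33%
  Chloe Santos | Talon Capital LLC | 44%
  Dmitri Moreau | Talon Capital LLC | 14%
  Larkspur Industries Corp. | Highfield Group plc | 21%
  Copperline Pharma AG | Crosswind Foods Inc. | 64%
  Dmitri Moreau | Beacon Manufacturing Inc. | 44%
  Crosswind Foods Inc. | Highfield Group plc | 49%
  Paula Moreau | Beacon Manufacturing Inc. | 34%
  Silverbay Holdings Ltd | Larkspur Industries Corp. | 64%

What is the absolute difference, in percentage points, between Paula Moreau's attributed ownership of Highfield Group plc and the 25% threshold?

By sibling attribution (R1), Paula Moreau is treated as also owning Dmitri Moreau's interest in Talon Capital LLC, giving 33% + 14% = 47%.
By sibling attribution (R1), Paula Moreau is treated as also owning Dmitri Moreau's interest in Beacon Manufacturing Inc, giving 34% + 44% = 78%.
Chain via Talon Capital LLC → Copperline Pharma AG → Crosswind Foods Inc. (R3): 47% × 71% × 64% × 49% = 10.464832% of Highfield Group plc.
Chain via Beacon Manufacturing Inc. → Silverbay Holdings Ltd → Larkspur Industries Corp. (R3): 78% × 54% × 64% × 21% = 5.660928% of Highfield Group plc.
Aggregating (R2): 10.464832% + 5.660928% = 16.12576%.
16.12576% falls short of the 25% threshold by 8.87424 percentage points.

8.87424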